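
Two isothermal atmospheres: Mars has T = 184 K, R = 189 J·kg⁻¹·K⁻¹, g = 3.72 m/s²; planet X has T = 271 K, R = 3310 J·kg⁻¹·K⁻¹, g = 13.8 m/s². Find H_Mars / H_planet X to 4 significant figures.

H_Mars/H_planet X ≈ 0.1438

H = RT/g for each body.
H_Mars = 189 × 184 / 3.72 = 9348.4 m.
H_planet X = 3310 × 271 / 13.8 = 65001 m.
H_Mars/H_planet X = 9348.4/65001 = 0.14382.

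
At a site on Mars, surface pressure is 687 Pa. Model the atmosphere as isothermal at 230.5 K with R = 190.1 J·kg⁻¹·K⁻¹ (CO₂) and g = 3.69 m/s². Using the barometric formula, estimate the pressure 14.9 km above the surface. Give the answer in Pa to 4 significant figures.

Scale height: H = RT/g = 190.1 × 230.5 / 3.69 = 11875 m.
Barometric formula: P = P₀ exp(−z/H).
z/H = 14900/11875 = 1.2547; exp(−1.2547) = 0.28516.
P = 687 × 0.28516 = 195.90 Pa.

P ≈ 195.9 Pa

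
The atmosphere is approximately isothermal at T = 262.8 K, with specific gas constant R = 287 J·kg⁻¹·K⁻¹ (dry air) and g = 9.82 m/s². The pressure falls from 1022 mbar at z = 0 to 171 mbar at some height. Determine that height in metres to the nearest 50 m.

Scale height: H = RT/g = 287 × 262.8 / 9.82 = 7680.6 m.
Invert the barometric formula: z = H ln(P₀/P).
P₀/P = 1022/171 = 5.9766; ln(5.9766) = 1.7879.
z = 7680.6 × 1.7879 = 13732 m.

z ≈ 13750 m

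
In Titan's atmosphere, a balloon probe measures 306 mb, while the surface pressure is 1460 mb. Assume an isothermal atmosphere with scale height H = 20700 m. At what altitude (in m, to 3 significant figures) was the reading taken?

Invert the barometric formula: z = H ln(P₀/P).
P₀/P = 1460/306 = 4.7712; ln(4.7712) = 1.5626.
z = 20700 × 1.5626 = 32346 m.

z ≈ 32300 m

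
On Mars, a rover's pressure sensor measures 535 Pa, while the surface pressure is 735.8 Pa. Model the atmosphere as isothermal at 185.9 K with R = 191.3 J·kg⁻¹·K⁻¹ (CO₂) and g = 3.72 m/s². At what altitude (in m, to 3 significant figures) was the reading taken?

Scale height: H = RT/g = 191.3 × 185.9 / 3.72 = 9559.9 m.
Invert the barometric formula: z = H ln(P₀/P).
P₀/P = 735.8/535 = 1.3753; ln(1.3753) = 0.31867.
z = 9559.9 × 0.31867 = 3046.5 m.

z ≈ 3050 m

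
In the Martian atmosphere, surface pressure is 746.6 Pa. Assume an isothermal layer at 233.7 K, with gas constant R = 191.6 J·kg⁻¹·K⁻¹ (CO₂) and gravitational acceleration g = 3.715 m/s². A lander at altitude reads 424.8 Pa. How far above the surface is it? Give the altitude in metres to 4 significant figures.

z ≈ 6797 m

Scale height: H = RT/g = 191.6 × 233.7 / 3.715 = 12053 m.
Invert the barometric formula: z = H ln(P₀/P).
P₀/P = 746.6/424.8 = 1.7575; ln(1.7575) = 0.56389.
z = 12053 × 0.56389 = 6796.6 m.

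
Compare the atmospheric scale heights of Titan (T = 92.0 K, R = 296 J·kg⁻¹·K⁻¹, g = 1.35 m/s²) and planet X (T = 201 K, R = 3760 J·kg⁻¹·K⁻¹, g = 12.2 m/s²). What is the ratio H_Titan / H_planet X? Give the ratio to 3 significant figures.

H_Titan/H_planet X ≈ 0.326

H = RT/g for each body.
H_Titan = 296 × 92.0 / 1.35 = 20172 m.
H_planet X = 3760 × 201 / 12.2 = 61948 m.
H_Titan/H_planet X = 20172/61948 = 0.32563.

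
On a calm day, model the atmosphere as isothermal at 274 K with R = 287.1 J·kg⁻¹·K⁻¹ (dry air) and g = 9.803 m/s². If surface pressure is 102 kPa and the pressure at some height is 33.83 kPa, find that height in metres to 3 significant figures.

z ≈ 8860 m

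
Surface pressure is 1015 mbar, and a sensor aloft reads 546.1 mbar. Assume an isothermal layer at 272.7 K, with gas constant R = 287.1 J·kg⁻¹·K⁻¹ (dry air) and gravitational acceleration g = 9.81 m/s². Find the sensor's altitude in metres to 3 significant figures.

Scale height: H = RT/g = 287.1 × 272.7 / 9.81 = 7980.9 m.
Invert the barometric formula: z = H ln(P₀/P).
P₀/P = 1015/546.1 = 1.8586; ln(1.8586) = 0.61982.
z = 7980.9 × 0.61982 = 4946.7 m.

z ≈ 4950 m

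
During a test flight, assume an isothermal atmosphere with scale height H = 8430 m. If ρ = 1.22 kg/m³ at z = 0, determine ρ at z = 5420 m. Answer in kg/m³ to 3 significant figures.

ρ ≈ 0.641 kg/m³

In an isothermal atmosphere, density decays like pressure: ρ = ρ₀ exp(−z/H).
z/H = 5420.0/8430.0 = 0.64294; exp(−0.64294) = 0.52574.
ρ = 1.22 × 0.52574 = 0.64140 kg/m³.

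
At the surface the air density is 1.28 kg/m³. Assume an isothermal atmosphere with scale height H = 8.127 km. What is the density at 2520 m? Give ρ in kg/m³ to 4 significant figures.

In an isothermal atmosphere, density decays like pressure: ρ = ρ₀ exp(−z/H).
z/H = 2520.0/8127.0 = 0.31008; exp(−0.31008) = 0.73339.
ρ = 1.28 × 0.73339 = 0.93874 kg/m³.

ρ ≈ 0.9387 kg/m³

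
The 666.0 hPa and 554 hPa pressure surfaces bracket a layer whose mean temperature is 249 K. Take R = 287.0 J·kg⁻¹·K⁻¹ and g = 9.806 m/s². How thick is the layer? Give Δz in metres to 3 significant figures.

Hypsometric equation: Δz = (R T̄/g) ln(P₁/P₂).
R T̄/g = 287.0 × 249 / 9.806 = 7287.7 m.
ln(666.0/554) = ln(1.2022) = 0.18415.
Δz = 7287.7 × 0.18415 = 1342.0 m.

Δz ≈ 1340 m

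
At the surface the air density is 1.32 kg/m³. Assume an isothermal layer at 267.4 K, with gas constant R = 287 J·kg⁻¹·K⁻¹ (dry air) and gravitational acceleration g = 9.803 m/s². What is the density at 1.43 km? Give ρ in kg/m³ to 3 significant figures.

ρ ≈ 1.10 kg/m³

Scale height: H = RT/g = 287 × 267.4 / 9.803 = 7828.6 m.
In an isothermal atmosphere, density decays like pressure: ρ = ρ₀ exp(−z/H).
z/H = 1430.0/7828.6 = 0.18266; exp(−0.18266) = 0.83305.
ρ = 1.32 × 0.83305 = 1.0996 kg/m³.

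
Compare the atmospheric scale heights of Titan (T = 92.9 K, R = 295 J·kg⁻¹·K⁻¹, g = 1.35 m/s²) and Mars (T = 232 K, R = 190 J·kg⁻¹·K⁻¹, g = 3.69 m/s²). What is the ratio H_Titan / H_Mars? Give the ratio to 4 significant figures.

H_Titan/H_Mars ≈ 1.699

H = RT/g for each body.
H_Titan = 295 × 92.9 / 1.35 = 20300 m.
H_Mars = 190 × 232 / 3.69 = 11946 m.
H_Titan/H_Mars = 20300/11946 = 1.6993.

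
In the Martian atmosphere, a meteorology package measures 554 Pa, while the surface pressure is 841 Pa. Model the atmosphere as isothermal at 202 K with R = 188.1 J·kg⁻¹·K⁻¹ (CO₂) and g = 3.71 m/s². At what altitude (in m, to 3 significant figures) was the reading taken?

z ≈ 4280 m

Scale height: H = RT/g = 188.1 × 202 / 3.71 = 10242 m.
Invert the barometric formula: z = H ln(P₀/P).
P₀/P = 841/554 = 1.5181; ln(1.5181) = 0.41746.
z = 10242 × 0.41746 = 4275.6 m.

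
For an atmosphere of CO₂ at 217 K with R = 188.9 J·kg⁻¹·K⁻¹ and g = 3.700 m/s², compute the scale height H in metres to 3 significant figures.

H ≈ 11100 m

The scale height of an isothermal atmosphere is H = RT/g.
H = 188.9 × 217 / 3.700 = 40991/3.700 = 11079 m.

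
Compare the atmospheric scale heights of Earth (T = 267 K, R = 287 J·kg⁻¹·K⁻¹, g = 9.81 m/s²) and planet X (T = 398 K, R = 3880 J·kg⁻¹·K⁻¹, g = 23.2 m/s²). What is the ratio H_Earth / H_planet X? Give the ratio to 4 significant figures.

H_Earth/H_planet X ≈ 0.1174

H = RT/g for each body.
H_Earth = 287 × 267 / 9.81 = 7811.3 m.
H_planet X = 3880 × 398 / 23.2 = 66562 m.
H_Earth/H_planet X = 7811.3/66562 = 0.11735.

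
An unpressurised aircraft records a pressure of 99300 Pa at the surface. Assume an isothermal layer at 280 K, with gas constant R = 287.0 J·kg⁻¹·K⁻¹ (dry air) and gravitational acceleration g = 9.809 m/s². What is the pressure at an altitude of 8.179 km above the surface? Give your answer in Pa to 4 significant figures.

Scale height: H = RT/g = 287.0 × 280 / 9.809 = 8192.5 m.
Barometric formula: P = P₀ exp(−z/H).
z/H = 8179.0/8192.5 = 0.99835; exp(−0.99835) = 0.36849.
P = 99300 × 0.36849 = 36591 Pa.

P ≈ 36590 Pa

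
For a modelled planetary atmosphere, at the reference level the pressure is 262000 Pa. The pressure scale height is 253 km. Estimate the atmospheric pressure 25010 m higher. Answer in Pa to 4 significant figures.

P ≈ 237300 Pa

Barometric formula: P = P₀ exp(−z/H).
z/H = 25010/253000 = 0.098854; exp(−0.098854) = 0.90587.
P = 262000 × 0.90587 = 237340 Pa.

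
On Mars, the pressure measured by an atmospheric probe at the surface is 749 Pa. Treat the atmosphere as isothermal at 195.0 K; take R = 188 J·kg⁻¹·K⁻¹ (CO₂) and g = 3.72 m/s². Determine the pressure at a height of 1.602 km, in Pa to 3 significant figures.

Scale height: H = RT/g = 188 × 195.0 / 3.72 = 9854.8 m.
Barometric formula: P = P₀ exp(−z/H).
z/H = 1602.0/9854.8 = 0.16256; exp(−0.16256) = 0.84997.
P = 749 × 0.84997 = 636.63 Pa.

P ≈ 637 Pa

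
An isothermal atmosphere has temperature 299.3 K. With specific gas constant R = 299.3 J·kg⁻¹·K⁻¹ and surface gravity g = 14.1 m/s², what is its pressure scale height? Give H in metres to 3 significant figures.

H ≈ 6350 m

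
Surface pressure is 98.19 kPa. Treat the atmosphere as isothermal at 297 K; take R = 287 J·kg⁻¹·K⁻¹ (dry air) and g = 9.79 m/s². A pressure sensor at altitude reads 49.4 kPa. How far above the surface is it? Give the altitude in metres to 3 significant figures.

z ≈ 5980 m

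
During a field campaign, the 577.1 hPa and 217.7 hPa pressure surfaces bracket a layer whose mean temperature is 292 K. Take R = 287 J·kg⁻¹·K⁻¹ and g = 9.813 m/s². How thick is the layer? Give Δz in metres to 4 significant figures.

Δz ≈ 8326 m

Hypsometric equation: Δz = (R T̄/g) ln(P₁/P₂).
R T̄/g = 287 × 292 / 9.813 = 8540.1 m.
ln(577.1/217.7) = ln(2.6509) = 0.97490.
Δz = 8540.1 × 0.97490 = 8325.7 m.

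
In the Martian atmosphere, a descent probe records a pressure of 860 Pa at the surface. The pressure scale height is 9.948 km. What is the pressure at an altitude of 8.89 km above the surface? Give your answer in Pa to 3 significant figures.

P ≈ 352 Pa

Barometric formula: P = P₀ exp(−z/H).
z/H = 8890.0/9948.0 = 0.89365; exp(−0.89365) = 0.40916.
P = 860 × 0.40916 = 351.88 Pa.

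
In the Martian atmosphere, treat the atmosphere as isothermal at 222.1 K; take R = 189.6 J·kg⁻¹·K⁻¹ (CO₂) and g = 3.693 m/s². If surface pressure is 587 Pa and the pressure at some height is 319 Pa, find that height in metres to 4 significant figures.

Scale height: H = RT/g = 189.6 × 222.1 / 3.693 = 11403 m.
Invert the barometric formula: z = H ln(P₀/P).
P₀/P = 587/319 = 1.8401; ln(1.8401) = 0.60982.
z = 11403 × 0.60982 = 6953.8 m.

z ≈ 6954 m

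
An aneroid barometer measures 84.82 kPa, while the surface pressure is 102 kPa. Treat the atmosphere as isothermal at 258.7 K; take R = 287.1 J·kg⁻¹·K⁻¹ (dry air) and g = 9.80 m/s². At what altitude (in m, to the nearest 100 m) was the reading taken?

z ≈ 1400 m

Scale height: H = RT/g = 287.1 × 258.7 / 9.80 = 7578.9 m.
Invert the barometric formula: z = H ln(P₀/P).
P₀/P = 102/84.82 = 1.2025; ln(1.2025) = 0.18440.
z = 7578.9 × 0.18440 = 1397.5 m.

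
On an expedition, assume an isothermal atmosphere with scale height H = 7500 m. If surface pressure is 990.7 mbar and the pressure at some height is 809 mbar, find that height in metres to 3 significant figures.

z ≈ 1520 m

Invert the barometric formula: z = H ln(P₀/P).
P₀/P = 990.7/809 = 1.2246; ln(1.2246) = 0.20261.
z = 7500.0 × 0.20261 = 1519.6 m.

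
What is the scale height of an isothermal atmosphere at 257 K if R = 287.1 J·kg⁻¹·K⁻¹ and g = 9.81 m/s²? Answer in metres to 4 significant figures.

H ≈ 7521 m

The scale height of an isothermal atmosphere is H = RT/g.
H = 287.1 × 257 / 9.81 = 73785/9.81 = 7521.4 m.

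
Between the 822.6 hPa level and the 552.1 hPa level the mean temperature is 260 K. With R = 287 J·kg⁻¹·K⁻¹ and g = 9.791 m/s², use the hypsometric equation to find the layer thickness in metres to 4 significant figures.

Hypsometric equation: Δz = (R T̄/g) ln(P₁/P₂).
R T̄/g = 287 × 260 / 9.791 = 7621.3 m.
ln(822.6/552.1) = ln(1.4899) = 0.39871.
Δz = 7621.3 × 0.39871 = 3038.7 m.

Δz ≈ 3039 m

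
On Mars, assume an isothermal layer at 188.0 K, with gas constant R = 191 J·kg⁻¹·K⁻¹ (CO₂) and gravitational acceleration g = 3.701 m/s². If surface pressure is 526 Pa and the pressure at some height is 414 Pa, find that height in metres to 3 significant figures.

z ≈ 2320 m

Scale height: H = RT/g = 191 × 188.0 / 3.701 = 9702.2 m.
Invert the barometric formula: z = H ln(P₀/P).
P₀/P = 526/414 = 1.2705; ln(1.2705) = 0.23941.
z = 9702.2 × 0.23941 = 2322.8 m.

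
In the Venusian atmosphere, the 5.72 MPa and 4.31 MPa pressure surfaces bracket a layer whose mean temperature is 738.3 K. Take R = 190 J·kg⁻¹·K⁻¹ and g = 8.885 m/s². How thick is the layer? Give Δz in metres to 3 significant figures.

Hypsometric equation: Δz = (R T̄/g) ln(P₁/P₂).
R T̄/g = 190 × 738.3 / 8.885 = 15788 m.
ln(5.72/4.31) = ln(1.3271) = 0.28300.
Δz = 15788 × 0.28300 = 4468.0 m.

Δz ≈ 4470 m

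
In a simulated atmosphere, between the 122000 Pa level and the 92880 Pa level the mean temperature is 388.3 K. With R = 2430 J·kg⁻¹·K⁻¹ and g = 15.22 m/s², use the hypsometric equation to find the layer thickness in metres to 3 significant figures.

Hypsometric equation: Δz = (R T̄/g) ln(P₁/P₂).
R T̄/g = 2430 × 388.3 / 15.22 = 61995 m.
ln(122000/92880) = ln(1.3135) = 0.27270.
Δz = 61995 × 0.27270 = 16906 m.

Δz ≈ 16900 m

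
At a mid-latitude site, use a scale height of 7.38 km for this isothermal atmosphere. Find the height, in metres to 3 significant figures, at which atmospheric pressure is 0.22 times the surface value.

Set P/P₀ = exp(−z/H) = 0.22, so z = −H ln(0.22).
−ln(0.22) = 1.5141; z = 7380.0 × 1.5141 = 11174 m.

z ≈ 11200 m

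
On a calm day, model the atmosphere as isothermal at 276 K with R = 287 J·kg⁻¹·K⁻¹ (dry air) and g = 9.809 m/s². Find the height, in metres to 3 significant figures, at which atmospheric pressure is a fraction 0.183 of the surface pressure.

z ≈ 13700 m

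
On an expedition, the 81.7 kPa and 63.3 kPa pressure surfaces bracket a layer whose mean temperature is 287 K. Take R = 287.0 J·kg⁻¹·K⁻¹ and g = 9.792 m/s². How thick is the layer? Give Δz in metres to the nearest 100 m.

Δz ≈ 2100 m

Hypsometric equation: Δz = (R T̄/g) ln(P₁/P₂).
R T̄/g = 287.0 × 287 / 9.792 = 8411.9 m.
ln(81.7/63.3) = ln(1.2907) = 0.25518.
Δz = 8411.9 × 0.25518 = 2146.5 m.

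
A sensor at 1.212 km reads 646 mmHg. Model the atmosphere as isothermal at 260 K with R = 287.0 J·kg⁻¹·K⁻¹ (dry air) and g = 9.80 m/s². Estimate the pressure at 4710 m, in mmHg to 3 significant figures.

Scale height: H = RT/g = 287.0 × 260 / 9.80 = 7614.3 m.
Between two levels, P₂ = P₁ exp(−Δz/H) with Δz = z₂ − z₁.
Δz = 4710.0 − 1212.0 = 3498.0 m; Δz/H = 3498.0/7614.3 = 0.45940.
P₂ = 646 × exp(−0.45940) = 646 × 0.63166 = 408.05 mmHg.

P ≈ 408 mmHg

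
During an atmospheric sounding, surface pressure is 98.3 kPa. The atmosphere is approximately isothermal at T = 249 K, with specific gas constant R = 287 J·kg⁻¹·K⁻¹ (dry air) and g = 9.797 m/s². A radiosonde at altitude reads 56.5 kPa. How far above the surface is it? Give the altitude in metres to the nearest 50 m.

z ≈ 4050 m

Scale height: H = RT/g = 287 × 249 / 9.797 = 7294.4 m.
Invert the barometric formula: z = H ln(P₀/P).
P₀/P = 98.3/56.5 = 1.7398; ln(1.7398) = 0.55377.
z = 7294.4 × 0.55377 = 4039.4 m.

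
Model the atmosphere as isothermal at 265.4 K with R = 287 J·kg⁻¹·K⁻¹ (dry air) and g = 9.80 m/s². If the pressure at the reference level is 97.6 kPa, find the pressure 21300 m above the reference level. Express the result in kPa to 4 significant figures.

P ≈ 6.299 kPa

Scale height: H = RT/g = 287 × 265.4 / 9.80 = 7772.4 m.
Barometric formula: P = P₀ exp(−z/H).
z/H = 21300/7772.4 = 2.7405; exp(−2.7405) = 0.064538.
P = 97.6 × 0.064538 = 6.2989 kPa.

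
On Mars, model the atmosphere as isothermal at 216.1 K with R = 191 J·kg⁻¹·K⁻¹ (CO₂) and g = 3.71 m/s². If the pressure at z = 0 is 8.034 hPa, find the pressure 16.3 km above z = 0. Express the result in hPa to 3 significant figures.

Scale height: H = RT/g = 191 × 216.1 / 3.71 = 11125 m.
Barometric formula: P = P₀ exp(−z/H).
z/H = 16300/11125 = 1.4652; exp(−1.4652) = 0.23103.
P = 8.034 × 0.23103 = 1.8561 hPa.

P ≈ 1.86 hPa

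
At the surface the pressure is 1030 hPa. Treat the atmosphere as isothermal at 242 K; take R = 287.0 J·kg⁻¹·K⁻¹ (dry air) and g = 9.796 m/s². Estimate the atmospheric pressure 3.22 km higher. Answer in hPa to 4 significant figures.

P ≈ 654.0 hPa

Scale height: H = RT/g = 287.0 × 242 / 9.796 = 7090.0 m.
Barometric formula: P = P₀ exp(−z/H).
z/H = 3220.0/7090.0 = 0.45416; exp(−0.45416) = 0.63498.
P = 1030 × 0.63498 = 654.03 hPa.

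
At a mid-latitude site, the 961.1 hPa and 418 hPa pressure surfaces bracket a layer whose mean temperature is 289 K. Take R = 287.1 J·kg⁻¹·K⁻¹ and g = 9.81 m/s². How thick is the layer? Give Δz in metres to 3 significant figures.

Hypsometric equation: Δz = (R T̄/g) ln(P₁/P₂).
R T̄/g = 287.1 × 289 / 9.81 = 8457.9 m.
ln(961.1/418) = ln(2.2993) = 0.83260.
Δz = 8457.9 × 0.83260 = 7042.0 m.

Δz ≈ 7040 m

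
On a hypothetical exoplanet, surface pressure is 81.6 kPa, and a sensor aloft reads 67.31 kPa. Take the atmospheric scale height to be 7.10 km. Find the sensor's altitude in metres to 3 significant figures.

z ≈ 1370 m

Invert the barometric formula: z = H ln(P₀/P).
P₀/P = 81.6/67.31 = 1.2123; ln(1.2123) = 0.19252.
z = 7100.0 × 0.19252 = 1366.9 m.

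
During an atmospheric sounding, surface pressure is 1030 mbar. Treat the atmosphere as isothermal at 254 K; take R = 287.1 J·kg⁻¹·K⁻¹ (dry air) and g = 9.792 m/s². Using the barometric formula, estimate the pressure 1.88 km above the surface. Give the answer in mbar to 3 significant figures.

Scale height: H = RT/g = 287.1 × 254 / 9.792 = 7447.2 m.
Barometric formula: P = P₀ exp(−z/H).
z/H = 1880.0/7447.2 = 0.25244; exp(−0.25244) = 0.77690.
P = 1030 × 0.77690 = 800.21 mbar.

P ≈ 800 mbar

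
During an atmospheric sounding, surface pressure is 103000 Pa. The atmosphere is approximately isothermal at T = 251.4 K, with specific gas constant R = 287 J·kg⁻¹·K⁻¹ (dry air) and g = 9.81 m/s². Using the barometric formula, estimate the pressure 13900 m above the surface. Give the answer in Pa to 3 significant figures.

Scale height: H = RT/g = 287 × 251.4 / 9.81 = 7354.9 m.
Barometric formula: P = P₀ exp(−z/H).
z/H = 13900/7354.9 = 1.8899; exp(−1.8899) = 0.15109.
P = 103000 × 0.15109 = 15562 Pa.

P ≈ 15600 Pa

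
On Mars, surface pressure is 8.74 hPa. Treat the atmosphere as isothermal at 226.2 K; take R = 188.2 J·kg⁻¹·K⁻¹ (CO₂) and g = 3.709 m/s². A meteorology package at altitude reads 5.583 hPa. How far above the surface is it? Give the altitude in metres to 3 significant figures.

z ≈ 5140 m

Scale height: H = RT/g = 188.2 × 226.2 / 3.709 = 11478 m.
Invert the barometric formula: z = H ln(P₀/P).
P₀/P = 8.74/5.583 = 1.5655; ln(1.5655) = 0.44821.
z = 11478 × 0.44821 = 5144.6 m.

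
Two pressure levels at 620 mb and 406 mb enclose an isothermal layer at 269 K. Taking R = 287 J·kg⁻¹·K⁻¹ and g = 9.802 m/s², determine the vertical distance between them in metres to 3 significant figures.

Δz ≈ 3330 m

Hypsometric equation: Δz = (R T̄/g) ln(P₁/P₂).
R T̄/g = 287 × 269 / 9.802 = 7876.2 m.
ln(620/406) = ln(1.5271) = 0.42337.
Δz = 7876.2 × 0.42337 = 3334.5 m.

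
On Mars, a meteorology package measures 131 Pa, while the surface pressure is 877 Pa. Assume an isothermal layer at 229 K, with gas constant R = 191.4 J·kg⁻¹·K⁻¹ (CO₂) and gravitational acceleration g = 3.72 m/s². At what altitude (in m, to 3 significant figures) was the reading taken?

z ≈ 22400 m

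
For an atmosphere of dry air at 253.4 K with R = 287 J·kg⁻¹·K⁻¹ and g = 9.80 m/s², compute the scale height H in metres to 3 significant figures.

H ≈ 7420 m

The scale height of an isothermal atmosphere is H = RT/g.
H = 287 × 253.4 / 9.80 = 72726/9.80 = 7421.0 m.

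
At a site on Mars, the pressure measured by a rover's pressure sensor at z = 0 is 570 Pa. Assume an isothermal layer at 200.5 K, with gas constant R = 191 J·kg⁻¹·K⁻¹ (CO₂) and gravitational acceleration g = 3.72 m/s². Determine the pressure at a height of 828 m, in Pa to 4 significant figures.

Scale height: H = RT/g = 191 × 200.5 / 3.72 = 10294 m.
Barometric formula: P = P₀ exp(−z/H).
z/H = 828.00/10294 = 0.080435; exp(−0.080435) = 0.92271.
P = 570 × 0.92271 = 525.94 Pa.

P ≈ 525.9 Pa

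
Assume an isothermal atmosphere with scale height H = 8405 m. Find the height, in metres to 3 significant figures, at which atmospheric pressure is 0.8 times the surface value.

Set P/P₀ = exp(−z/H) = 0.8, so z = −H ln(0.8).
−ln(0.8) = 0.22314; z = 8405.0 × 0.22314 = 1875.5 m.

z ≈ 1880 m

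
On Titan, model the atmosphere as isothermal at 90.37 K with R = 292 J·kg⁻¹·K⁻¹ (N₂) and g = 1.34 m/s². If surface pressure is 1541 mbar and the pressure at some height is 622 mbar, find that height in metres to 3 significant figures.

z ≈ 17900 m

Scale height: H = RT/g = 292 × 90.37 / 1.34 = 19693 m.
Invert the barometric formula: z = H ln(P₀/P).
P₀/P = 1541/622 = 2.4775; ln(2.4775) = 0.90725.
z = 19693 × 0.90725 = 17866 m.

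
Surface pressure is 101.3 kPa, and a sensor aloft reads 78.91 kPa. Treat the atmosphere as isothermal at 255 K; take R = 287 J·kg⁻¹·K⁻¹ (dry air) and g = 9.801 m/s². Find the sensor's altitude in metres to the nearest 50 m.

z ≈ 1850 m

Scale height: H = RT/g = 287 × 255 / 9.801 = 7467.1 m.
Invert the barometric formula: z = H ln(P₀/P).
P₀/P = 101.3/78.91 = 1.2837; ln(1.2837) = 0.24975.
z = 7467.1 × 0.24975 = 1864.9 m.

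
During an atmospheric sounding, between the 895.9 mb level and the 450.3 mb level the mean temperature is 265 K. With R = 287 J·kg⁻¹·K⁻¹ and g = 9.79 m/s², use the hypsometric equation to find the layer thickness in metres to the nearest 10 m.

Hypsometric equation: Δz = (R T̄/g) ln(P₁/P₂).
R T̄/g = 287 × 265 / 9.79 = 7768.6 m.
ln(895.9/450.3) = ln(1.9896) = 0.68793.
Δz = 7768.6 × 0.68793 = 5344.3 m.

Δz ≈ 5340 m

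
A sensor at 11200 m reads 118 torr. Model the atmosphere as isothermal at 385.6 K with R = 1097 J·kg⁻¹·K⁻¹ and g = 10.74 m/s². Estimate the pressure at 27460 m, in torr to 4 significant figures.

Scale height: H = RT/g = 1097 × 385.6 / 10.74 = 39386 m.
Between two levels, P₂ = P₁ exp(−Δz/H) with Δz = z₂ − z₁.
Δz = 27460 − 11200 = 16260 m; Δz/H = 16260/39386 = 0.41284.
P₂ = 118 × exp(−0.41284) = 118 × 0.66177 = 78.089 torr.

P ≈ 78.09 torr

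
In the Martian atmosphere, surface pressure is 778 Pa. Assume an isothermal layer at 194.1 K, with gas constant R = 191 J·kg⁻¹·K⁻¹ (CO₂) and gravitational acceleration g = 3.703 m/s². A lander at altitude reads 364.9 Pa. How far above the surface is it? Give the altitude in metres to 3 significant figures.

z ≈ 7580 m

Scale height: H = RT/g = 191 × 194.1 / 3.703 = 10012 m.
Invert the barometric formula: z = H ln(P₀/P).
P₀/P = 778/364.9 = 2.1321; ln(2.1321) = 0.75711.
z = 10012 × 0.75711 = 7580.2 m.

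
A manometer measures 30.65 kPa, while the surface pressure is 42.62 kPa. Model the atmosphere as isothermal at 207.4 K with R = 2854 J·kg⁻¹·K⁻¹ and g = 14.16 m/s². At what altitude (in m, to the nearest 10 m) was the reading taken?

Scale height: H = RT/g = 2854 × 207.4 / 14.16 = 41802 m.
Invert the barometric formula: z = H ln(P₀/P).
P₀/P = 42.62/30.65 = 1.3905; ln(1.3905) = 0.32966.
z = 41802 × 0.32966 = 13780 m.

z ≈ 13780 m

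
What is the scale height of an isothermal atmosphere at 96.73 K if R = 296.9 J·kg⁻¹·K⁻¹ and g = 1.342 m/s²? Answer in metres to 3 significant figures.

The scale height of an isothermal atmosphere is H = RT/g.
H = 296.9 × 96.73 / 1.342 = 28719/1.342 = 21400 m.

H ≈ 21400 m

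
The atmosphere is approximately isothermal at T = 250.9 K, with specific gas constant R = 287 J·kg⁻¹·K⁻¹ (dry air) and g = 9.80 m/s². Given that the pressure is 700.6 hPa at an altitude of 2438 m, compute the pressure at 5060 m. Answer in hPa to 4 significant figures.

Scale height: H = RT/g = 287 × 250.9 / 9.80 = 7347.8 m.
Between two levels, P₂ = P₁ exp(−Δz/H) with Δz = z₂ − z₁.
Δz = 5060.0 − 2438.0 = 2622.0 m; Δz/H = 2622.0/7347.8 = 0.35684.
P₂ = 700.6 × exp(−0.35684) = 700.6 × 0.69988 = 490.34 hPa.

P ≈ 490.3 hPa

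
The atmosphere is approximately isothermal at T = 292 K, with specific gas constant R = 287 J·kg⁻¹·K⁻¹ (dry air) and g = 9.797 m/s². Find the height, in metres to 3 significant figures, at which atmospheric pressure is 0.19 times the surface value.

Scale height: H = RT/g = 287 × 292 / 9.797 = 8554.0 m.
Set P/P₀ = exp(−z/H) = 0.19, so z = −H ln(0.19).
−ln(0.19) = 1.6607; z = 8554.0 × 1.6607 = 14206 m.

z ≈ 14200 m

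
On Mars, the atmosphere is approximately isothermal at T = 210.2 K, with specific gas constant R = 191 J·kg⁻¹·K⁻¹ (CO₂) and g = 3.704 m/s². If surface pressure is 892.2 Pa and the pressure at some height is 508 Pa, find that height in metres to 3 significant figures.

Scale height: H = RT/g = 191 × 210.2 / 3.704 = 10839 m.
Invert the barometric formula: z = H ln(P₀/P).
P₀/P = 892.2/508 = 1.7563; ln(1.7563) = 0.56321.
z = 10839 × 0.56321 = 6104.6 m.

z ≈ 6100 m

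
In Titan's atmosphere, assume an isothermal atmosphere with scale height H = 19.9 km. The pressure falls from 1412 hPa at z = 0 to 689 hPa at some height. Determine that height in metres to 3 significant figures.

z ≈ 14300 m

Invert the barometric formula: z = H ln(P₀/P).
P₀/P = 1412/689 = 2.0493; ln(2.0493) = 0.71750.
z = 19900 × 0.71750 = 14278 m.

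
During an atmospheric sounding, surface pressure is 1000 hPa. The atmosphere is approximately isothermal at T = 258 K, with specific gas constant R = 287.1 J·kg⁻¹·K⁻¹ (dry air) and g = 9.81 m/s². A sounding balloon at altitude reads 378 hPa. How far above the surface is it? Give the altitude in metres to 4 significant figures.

Scale height: H = RT/g = 287.1 × 258 / 9.81 = 7550.6 m.
Invert the barometric formula: z = H ln(P₀/P).
P₀/P = 1000/378 = 2.6455; ln(2.6455) = 0.97286.
z = 7550.6 × 0.97286 = 7345.7 m.

z ≈ 7346 m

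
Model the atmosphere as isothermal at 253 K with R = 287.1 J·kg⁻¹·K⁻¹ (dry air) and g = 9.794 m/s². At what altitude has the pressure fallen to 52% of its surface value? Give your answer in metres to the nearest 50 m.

Scale height: H = RT/g = 287.1 × 253 / 9.794 = 7416.4 m.
Set P/P₀ = exp(−z/H) = 0.52, so z = −H ln(0.52).
−ln(0.52) = 0.65393; z = 7416.4 × 0.65393 = 4849.8 m.

z ≈ 4850 m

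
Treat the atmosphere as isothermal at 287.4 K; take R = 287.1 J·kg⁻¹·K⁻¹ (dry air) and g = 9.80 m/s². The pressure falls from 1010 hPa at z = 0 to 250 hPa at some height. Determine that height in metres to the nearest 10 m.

z ≈ 11760 m

Scale height: H = RT/g = 287.1 × 287.4 / 9.80 = 8419.6 m.
Invert the barometric formula: z = H ln(P₀/P).
P₀/P = 1010/250 = 4.0400; ln(4.0400) = 1.3962.
z = 8419.6 × 1.3962 = 11755 m.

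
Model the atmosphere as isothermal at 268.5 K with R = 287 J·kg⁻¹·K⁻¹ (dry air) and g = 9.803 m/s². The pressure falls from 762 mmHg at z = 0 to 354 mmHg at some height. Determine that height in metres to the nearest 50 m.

z ≈ 6050 m

Scale height: H = RT/g = 287 × 268.5 / 9.803 = 7860.8 m.
Invert the barometric formula: z = H ln(P₀/P).
P₀/P = 762/354 = 2.1525; ln(2.1525) = 0.76663.
z = 7860.8 × 0.76663 = 6026.3 m.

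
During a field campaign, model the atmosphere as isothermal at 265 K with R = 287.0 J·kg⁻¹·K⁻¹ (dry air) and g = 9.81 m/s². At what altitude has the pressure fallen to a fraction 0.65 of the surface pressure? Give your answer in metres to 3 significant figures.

z ≈ 3340 m

Scale height: H = RT/g = 287.0 × 265 / 9.81 = 7752.8 m.
Set P/P₀ = exp(−z/H) = 0.65, so z = −H ln(0.65).
−ln(0.65) = 0.43078; z = 7752.8 × 0.43078 = 3339.8 m.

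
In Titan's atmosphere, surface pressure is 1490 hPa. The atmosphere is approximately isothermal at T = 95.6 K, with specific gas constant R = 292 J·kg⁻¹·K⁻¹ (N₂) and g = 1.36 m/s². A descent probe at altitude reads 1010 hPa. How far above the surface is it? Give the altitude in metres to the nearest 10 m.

z ≈ 7980 m

Scale height: H = RT/g = 292 × 95.6 / 1.36 = 20526 m.
Invert the barometric formula: z = H ln(P₀/P).
P₀/P = 1490/1010 = 1.4752; ln(1.4752) = 0.38879.
z = 20526 × 0.38879 = 7980.3 m.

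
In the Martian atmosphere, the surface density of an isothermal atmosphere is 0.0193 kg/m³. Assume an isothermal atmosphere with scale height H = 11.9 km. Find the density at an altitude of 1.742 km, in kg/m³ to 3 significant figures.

In an isothermal atmosphere, density decays like pressure: ρ = ρ₀ exp(−z/H).
z/H = 1742.0/11900 = 0.14639; exp(−0.14639) = 0.86382.
ρ = 0.0193 × 0.86382 = 0.016672 kg/m³.

ρ ≈ 0.0167 kg/m³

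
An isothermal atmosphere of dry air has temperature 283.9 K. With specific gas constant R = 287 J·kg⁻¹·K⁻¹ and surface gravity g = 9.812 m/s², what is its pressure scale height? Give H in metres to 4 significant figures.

H ≈ 8304 m

The scale height of an isothermal atmosphere is H = RT/g.
H = 287 × 283.9 / 9.812 = 81479/9.812 = 8304.0 m.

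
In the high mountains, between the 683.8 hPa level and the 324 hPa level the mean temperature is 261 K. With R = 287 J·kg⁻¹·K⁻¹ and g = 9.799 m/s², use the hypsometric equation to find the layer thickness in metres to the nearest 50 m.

Δz ≈ 5700 m

Hypsometric equation: Δz = (R T̄/g) ln(P₁/P₂).
R T̄/g = 287 × 261 / 9.799 = 7644.4 m.
ln(683.8/324) = ln(2.1105) = 0.74692.
Δz = 7644.4 × 0.74692 = 5709.8 m.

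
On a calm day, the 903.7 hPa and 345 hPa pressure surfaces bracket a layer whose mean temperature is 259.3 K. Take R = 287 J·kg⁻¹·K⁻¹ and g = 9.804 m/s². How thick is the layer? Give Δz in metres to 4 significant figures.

Δz ≈ 7309 m

Hypsometric equation: Δz = (R T̄/g) ln(P₁/P₂).
R T̄/g = 287 × 259.3 / 9.804 = 7590.7 m.
ln(903.7/345) = ln(2.6194) = 0.96295.
Δz = 7590.7 × 0.96295 = 7309.5 m.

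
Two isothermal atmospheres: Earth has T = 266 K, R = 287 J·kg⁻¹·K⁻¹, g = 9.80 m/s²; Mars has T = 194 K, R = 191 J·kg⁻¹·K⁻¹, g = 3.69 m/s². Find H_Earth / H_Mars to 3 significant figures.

H_Earth/H_Mars ≈ 0.776

H = RT/g for each body.
H_Earth = 287 × 266 / 9.80 = 7790.0 m.
H_Mars = 191 × 194 / 3.69 = 10042 m.
H_Earth/H_Mars = 7790.0/10042 = 0.77574.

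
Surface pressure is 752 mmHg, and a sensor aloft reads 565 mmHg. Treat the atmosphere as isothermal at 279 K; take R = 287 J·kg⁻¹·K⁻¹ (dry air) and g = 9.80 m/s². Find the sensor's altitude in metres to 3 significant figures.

z ≈ 2340 m

Scale height: H = RT/g = 287 × 279 / 9.80 = 8170.7 m.
Invert the barometric formula: z = H ln(P₀/P).
P₀/P = 752/565 = 1.3310; ln(1.3310) = 0.28593.
z = 8170.7 × 0.28593 = 2336.2 m.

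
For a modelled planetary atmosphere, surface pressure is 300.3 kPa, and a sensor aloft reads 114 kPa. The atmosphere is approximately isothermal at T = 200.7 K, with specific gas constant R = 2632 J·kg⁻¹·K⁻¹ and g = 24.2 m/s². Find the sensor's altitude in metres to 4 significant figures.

z ≈ 21140 m

Scale height: H = RT/g = 2632 × 200.7 / 24.2 = 21828 m.
Invert the barometric formula: z = H ln(P₀/P).
P₀/P = 300.3/114 = 2.6342; ln(2.6342) = 0.96858.
z = 21828 × 0.96858 = 21142 m.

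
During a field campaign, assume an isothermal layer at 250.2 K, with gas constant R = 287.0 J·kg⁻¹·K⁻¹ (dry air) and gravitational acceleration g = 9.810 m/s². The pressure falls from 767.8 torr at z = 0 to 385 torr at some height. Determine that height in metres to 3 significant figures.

z ≈ 5050 m

Scale height: H = RT/g = 287.0 × 250.2 / 9.810 = 7319.8 m.
Invert the barometric formula: z = H ln(P₀/P).
P₀/P = 767.8/385 = 1.9943; ln(1.9943) = 0.69029.
z = 7319.8 × 0.69029 = 5052.8 m.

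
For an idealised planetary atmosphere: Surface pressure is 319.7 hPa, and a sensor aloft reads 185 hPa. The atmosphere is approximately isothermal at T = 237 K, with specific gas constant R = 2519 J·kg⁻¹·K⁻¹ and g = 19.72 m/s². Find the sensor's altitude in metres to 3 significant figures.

z ≈ 16600 m

Scale height: H = RT/g = 2519 × 237 / 19.72 = 30274 m.
Invert the barometric formula: z = H ln(P₀/P).
P₀/P = 319.7/185 = 1.7281; ln(1.7281) = 0.54702.
z = 30274 × 0.54702 = 16560 m.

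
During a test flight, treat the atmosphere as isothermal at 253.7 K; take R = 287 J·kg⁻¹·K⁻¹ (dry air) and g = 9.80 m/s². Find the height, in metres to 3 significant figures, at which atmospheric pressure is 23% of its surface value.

Scale height: H = RT/g = 287 × 253.7 / 9.80 = 7429.8 m.
Set P/P₀ = exp(−z/H) = 0.23, so z = −H ln(0.23).
−ln(0.23) = 1.4697; z = 7429.8 × 1.4697 = 10920 m.

z ≈ 10900 m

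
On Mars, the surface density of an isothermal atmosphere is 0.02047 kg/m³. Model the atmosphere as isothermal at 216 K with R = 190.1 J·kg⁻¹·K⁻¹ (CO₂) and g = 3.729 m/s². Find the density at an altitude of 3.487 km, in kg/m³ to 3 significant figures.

ρ ≈ 0.0149 kg/m³

Scale height: H = RT/g = 190.1 × 216 / 3.729 = 11011 m.
In an isothermal atmosphere, density decays like pressure: ρ = ρ₀ exp(−z/H).
z/H = 3487.0/11011 = 0.31668; exp(−0.31668) = 0.72856.
ρ = 0.02047 × 0.72856 = 0.014914 kg/m³.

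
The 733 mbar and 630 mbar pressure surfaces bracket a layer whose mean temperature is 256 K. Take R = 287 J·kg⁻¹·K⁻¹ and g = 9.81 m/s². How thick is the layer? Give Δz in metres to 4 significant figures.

Δz ≈ 1134 m

Hypsometric equation: Δz = (R T̄/g) ln(P₁/P₂).
R T̄/g = 287 × 256 / 9.81 = 7489.5 m.
ln(733/630) = ln(1.1635) = 0.15143.
Δz = 7489.5 × 0.15143 = 1134.1 m.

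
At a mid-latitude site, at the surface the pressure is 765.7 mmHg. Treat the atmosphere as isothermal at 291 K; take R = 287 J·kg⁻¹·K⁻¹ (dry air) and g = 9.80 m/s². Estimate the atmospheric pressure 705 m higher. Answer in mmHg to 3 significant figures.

Scale height: H = RT/g = 287 × 291 / 9.80 = 8522.1 m.
Barometric formula: P = P₀ exp(−z/H).
z/H = 705.00/8522.1 = 0.082726; exp(−0.082726) = 0.92060.
P = 765.7 × 0.92060 = 704.90 mmHg.

P ≈ 705 mmHg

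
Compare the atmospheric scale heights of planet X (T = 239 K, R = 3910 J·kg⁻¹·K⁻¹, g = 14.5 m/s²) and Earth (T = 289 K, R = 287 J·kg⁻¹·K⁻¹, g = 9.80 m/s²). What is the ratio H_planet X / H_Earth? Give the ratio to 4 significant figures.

H = RT/g for each body.
H_planet X = 3910 × 239 / 14.5 = 64448 m.
H_Earth = 287 × 289 / 9.80 = 8463.6 m.
H_planet X/H_Earth = 64448/8463.6 = 7.6147.

H_planet X/H_Earth ≈ 7.615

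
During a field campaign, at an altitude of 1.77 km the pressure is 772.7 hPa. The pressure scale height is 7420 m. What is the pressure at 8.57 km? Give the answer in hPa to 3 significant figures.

P ≈ 309 hPa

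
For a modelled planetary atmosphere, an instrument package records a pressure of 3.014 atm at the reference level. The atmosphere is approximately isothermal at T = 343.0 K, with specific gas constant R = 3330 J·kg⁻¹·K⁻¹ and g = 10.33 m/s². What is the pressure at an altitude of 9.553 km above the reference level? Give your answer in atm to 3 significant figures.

Scale height: H = RT/g = 3330 × 343.0 / 10.33 = 110570 m.
Barometric formula: P = P₀ exp(−z/H).
z/H = 9553.0/110570 = 0.086398; exp(−0.086398) = 0.91723.
P = 3.014 × 0.91723 = 2.7645 atm.

P ≈ 2.76 atm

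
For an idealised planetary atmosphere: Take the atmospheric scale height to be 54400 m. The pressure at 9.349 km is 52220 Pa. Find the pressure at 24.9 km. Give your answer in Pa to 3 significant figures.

P ≈ 39200 Pa

Between two levels, P₂ = P₁ exp(−Δz/H) with Δz = z₂ − z₁.
Δz = 24900 − 9349.0 = 15551 m; Δz/H = 15551/54400 = 0.28586.
P₂ = 52220 × exp(−0.28586) = 52220 × 0.75137 = 39237 Pa.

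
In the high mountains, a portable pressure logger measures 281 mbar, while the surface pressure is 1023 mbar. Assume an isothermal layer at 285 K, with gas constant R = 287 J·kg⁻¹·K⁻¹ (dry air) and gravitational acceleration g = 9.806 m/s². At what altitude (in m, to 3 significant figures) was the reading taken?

z ≈ 10800 m

Scale height: H = RT/g = 287 × 285 / 9.806 = 8341.3 m.
Invert the barometric formula: z = H ln(P₀/P).
P₀/P = 1023/281 = 3.6406; ln(3.6406) = 1.2921.
z = 8341.3 × 1.2921 = 10778 m.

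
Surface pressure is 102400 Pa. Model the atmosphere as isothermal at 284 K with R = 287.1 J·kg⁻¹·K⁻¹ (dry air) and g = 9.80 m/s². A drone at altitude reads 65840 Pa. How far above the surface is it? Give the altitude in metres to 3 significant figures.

z ≈ 3670 m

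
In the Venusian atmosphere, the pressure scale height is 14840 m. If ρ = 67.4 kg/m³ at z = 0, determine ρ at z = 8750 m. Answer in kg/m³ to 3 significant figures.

In an isothermal atmosphere, density decays like pressure: ρ = ρ₀ exp(−z/H).
z/H = 8750.0/14840 = 0.58962; exp(−0.58962) = 0.55454.
ρ = 67.4 × 0.55454 = 37.376 kg/m³.

ρ ≈ 37.4 kg/m³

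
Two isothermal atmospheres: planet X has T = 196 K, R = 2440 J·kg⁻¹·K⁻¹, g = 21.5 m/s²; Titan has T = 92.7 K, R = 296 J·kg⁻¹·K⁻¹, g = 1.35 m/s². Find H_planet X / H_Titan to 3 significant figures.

H_planet X/H_Titan ≈ 1.09

H = RT/g for each body.
H_planet X = 2440 × 196 / 21.5 = 22244 m.
H_Titan = 296 × 92.7 / 1.35 = 20325 m.
H_planet X/H_Titan = 22244/20325 = 1.0944.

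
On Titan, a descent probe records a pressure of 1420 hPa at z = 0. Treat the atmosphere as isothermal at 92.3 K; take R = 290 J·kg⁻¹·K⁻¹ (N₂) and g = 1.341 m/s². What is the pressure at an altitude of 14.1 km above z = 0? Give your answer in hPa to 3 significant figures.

P ≈ 701 hPa

Scale height: H = RT/g = 290 × 92.3 / 1.341 = 19960 m.
Barometric formula: P = P₀ exp(−z/H).
z/H = 14100/19960 = 0.70641; exp(−0.70641) = 0.49341.
P = 1420 × 0.49341 = 700.64 hPa.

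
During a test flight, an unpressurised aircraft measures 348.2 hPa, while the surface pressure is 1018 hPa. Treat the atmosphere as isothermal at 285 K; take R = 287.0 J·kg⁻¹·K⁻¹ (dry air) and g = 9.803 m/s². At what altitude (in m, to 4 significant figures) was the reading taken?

Scale height: H = RT/g = 287.0 × 285 / 9.803 = 8343.9 m.
Invert the barometric formula: z = H ln(P₀/P).
P₀/P = 1018/348.2 = 2.9236; ln(2.9236) = 1.0728.
z = 8343.9 × 1.0728 = 8951.3 m.

z ≈ 8951 m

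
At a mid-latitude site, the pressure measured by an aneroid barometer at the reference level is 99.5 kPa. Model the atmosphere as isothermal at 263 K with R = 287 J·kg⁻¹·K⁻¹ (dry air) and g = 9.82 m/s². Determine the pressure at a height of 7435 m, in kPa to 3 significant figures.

Scale height: H = RT/g = 287 × 263 / 9.82 = 7686.5 m.
Barometric formula: P = P₀ exp(−z/H).
z/H = 7435.0/7686.5 = 0.96728; exp(−0.96728) = 0.38012.
P = 99.5 × 0.38012 = 37.822 kPa.

P ≈ 37.8 kPa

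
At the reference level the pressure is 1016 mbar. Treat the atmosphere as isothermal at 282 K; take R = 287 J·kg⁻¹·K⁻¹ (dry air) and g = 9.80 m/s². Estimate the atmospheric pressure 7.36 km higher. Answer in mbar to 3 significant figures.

Scale height: H = RT/g = 287 × 282 / 9.80 = 8258.6 m.
Barometric formula: P = P₀ exp(−z/H).
z/H = 7360.0/8258.6 = 0.89119; exp(−0.89119) = 0.41017.
P = 1016 × 0.41017 = 416.73 mbar.

P ≈ 417 mbar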